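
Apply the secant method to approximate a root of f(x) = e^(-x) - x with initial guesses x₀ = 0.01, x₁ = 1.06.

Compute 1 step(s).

f(x) = e^(-x) - x
x₀ = 0.01, x₁ = 1.06

Secant formula: x_{n+1} = x_n - f(x_n)(x_n - x_{n-1})/(f(x_n) - f(x_{n-1}))

Iteration 1:
  f(0.010000) = 0.980050
  f(1.060000) = -0.713544
  x_2 = 1.060000 - (-0.713544)×(1.060000 - 0.010000)/(-0.713544 - 0.980050)
       = 0.617615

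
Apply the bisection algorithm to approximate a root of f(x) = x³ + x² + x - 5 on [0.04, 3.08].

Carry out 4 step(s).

f(x) = x³ + x² + x - 5
Initial interval: [0.04, 3.08]

Iteration 1:
  c_1 = (0.040000 + 3.080000)/2 = 1.560000
  f(c_1) = f(1.560000) = 2.790016
  f(a) × f(c) < 0, new interval: [0.040000, 1.560000]
Iteration 2:
  c_2 = (0.040000 + 1.560000)/2 = 0.800000
  f(c_2) = f(0.800000) = -3.048000
  f(a) × f(c) ≥ 0, new interval: [0.800000, 1.560000]
Iteration 3:
  c_3 = (0.800000 + 1.560000)/2 = 1.180000
  f(c_3) = f(1.180000) = -0.784568
  f(a) × f(c) ≥ 0, new interval: [1.180000, 1.560000]
Iteration 4:
  c_4 = (1.180000 + 1.560000)/2 = 1.370000
  f(c_4) = f(1.370000) = 0.818253
  f(a) × f(c) < 0, new interval: [1.180000, 1.370000]

After 4 iteration(s), the approximation is c_4 = 1.370000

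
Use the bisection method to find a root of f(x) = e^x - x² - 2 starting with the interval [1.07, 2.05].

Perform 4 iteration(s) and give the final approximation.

f(x) = e^x - x² - 2
Initial interval: [1.07, 2.05]

Iteration 1:
  c_1 = (1.070000 + 2.050000)/2 = 1.560000
  f(c_1) = f(1.560000) = 0.325221
  f(a) × f(c) < 0, new interval: [1.070000, 1.560000]
Iteration 2:
  c_2 = (1.070000 + 1.560000)/2 = 1.315000
  f(c_2) = f(1.315000) = -0.004474
  f(a) × f(c) ≥ 0, new interval: [1.315000, 1.560000]
Iteration 3:
  c_3 = (1.315000 + 1.560000)/2 = 1.437500
  f(c_3) = f(1.437500) = 0.143751
  f(a) × f(c) < 0, new interval: [1.315000, 1.437500]
Iteration 4:
  c_4 = (1.315000 + 1.437500)/2 = 1.376250
  f(c_4) = f(1.376250) = 0.065960
  f(a) × f(c) < 0, new interval: [1.315000, 1.376250]

After 4 iteration(s), the approximation is c_4 = 1.376250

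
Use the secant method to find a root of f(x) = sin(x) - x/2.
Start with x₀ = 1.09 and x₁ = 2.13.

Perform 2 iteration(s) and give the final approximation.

f(x) = sin(x) - x/2
x₀ = 1.09, x₁ = 2.13

Secant formula: x_{n+1} = x_n - f(x_n)(x_n - x_{n-1})/(f(x_n) - f(x_{n-1}))

Iteration 1:
  f(1.090000) = 0.341627
  f(2.130000) = -0.217322
  x_2 = 2.130000 - (-0.217322)×(2.130000 - 1.090000)/(-0.217322 - 0.341627)
       = 1.725643
Iteration 2:
  f(2.130000) = -0.217322
  f(1.725643) = 0.125214
  x_3 = 1.725643 - 0.125214×(1.725643 - 2.130000)/(0.125214 - (-0.217322))
       = 1.873455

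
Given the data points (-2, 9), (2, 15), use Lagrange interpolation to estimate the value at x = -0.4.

Lagrange interpolation formula:
P(x) = Σ yᵢ × Lᵢ(x)
where Lᵢ(x) = Π_{j≠i} (x - xⱼ)/(xᵢ - xⱼ)

L_0(-0.4) = (-0.4 - 2)/(-2 - 2) = 0.600000
L_1(-0.4) = (-0.4 - (-2))/(2 - (-2)) = 0.400000

P(-0.4) = 9×L_0(-0.4) + 15×L_1(-0.4)
P(-0.4) = 11.400000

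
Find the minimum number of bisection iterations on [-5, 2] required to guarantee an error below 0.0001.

We need (b-a)/2^n ≤ 0.0001
(2 - (-5))/2^n ≤ 0.0001
7/2^n ≤ 0.0001
2^n ≥ 70000
n ≥ log₂(70000) = 16.10
n ≥ 17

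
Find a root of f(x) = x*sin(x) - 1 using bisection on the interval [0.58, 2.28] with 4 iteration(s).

f(x) = x*sin(x) - 1
Initial interval: [0.58, 2.28]

Iteration 1:
  c_1 = (0.580000 + 2.280000)/2 = 1.430000
  f(c_1) = f(1.430000) = 0.415850
  f(a) × f(c) < 0, new interval: [0.580000, 1.430000]
Iteration 2:
  c_2 = (0.580000 + 1.430000)/2 = 1.005000
  f(c_2) = f(1.005000) = -0.151617
  f(a) × f(c) ≥ 0, new interval: [1.005000, 1.430000]
Iteration 3:
  c_3 = (1.005000 + 1.430000)/2 = 1.217500
  f(c_3) = f(1.217500) = 0.142304
  f(a) × f(c) < 0, new interval: [1.005000, 1.217500]
Iteration 4:
  c_4 = (1.005000 + 1.217500)/2 = 1.111250
  f(c_4) = f(1.111250) = -0.004038
  f(a) × f(c) ≥ 0, new interval: [1.111250, 1.217500]

After 4 iteration(s), the approximation is c_4 = 1.111250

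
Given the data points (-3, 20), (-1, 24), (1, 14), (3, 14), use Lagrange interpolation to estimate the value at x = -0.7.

Lagrange interpolation formula:
P(x) = Σ yᵢ × Lᵢ(x)
where Lᵢ(x) = Π_{j≠i} (x - xⱼ)/(xᵢ - xⱼ)

L_0(-0.7) = (-0.7 - (-1))/(-3 - (-1)) × (-0.7 - 1)/(-3 - 1) × (-0.7 - 3)/(-3 - 3) = -0.039313
L_1(-0.7) = (-0.7 - (-3))/(-1 - (-3)) × (-0.7 - 1)/(-1 - 1) × (-0.7 - 3)/(-1 - 3) = 0.904187
L_2(-0.7) = (-0.7 - (-3))/(1 - (-3)) × (-0.7 - (-1))/(1 - (-1)) × (-0.7 - 3)/(1 - 3) = 0.159563
L_3(-0.7) = (-0.7 - (-3))/(3 - (-3)) × (-0.7 - (-1))/(3 - (-1)) × (-0.7 - 1)/(3 - 1) = -0.024438

P(-0.7) = 20×L_0(-0.7) + 24×L_1(-0.7) + 14×L_2(-0.7) + 14×L_3(-0.7)
P(-0.7) = 22.806000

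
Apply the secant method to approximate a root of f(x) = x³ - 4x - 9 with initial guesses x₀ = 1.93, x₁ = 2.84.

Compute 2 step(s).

f(x) = x³ - 4x - 9
x₀ = 1.93, x₁ = 2.84

Secant formula: x_{n+1} = x_n - f(x_n)(x_n - x_{n-1})/(f(x_n) - f(x_{n-1}))

Iteration 1:
  f(1.930000) = -9.530943
  f(2.840000) = 2.546304
  x_2 = 2.840000 - 2.546304×(2.840000 - 1.930000)/(2.546304 - (-9.530943))
       = 2.648140
Iteration 2:
  f(2.840000) = 2.546304
  f(2.648140) = -1.022087
  x_3 = 2.648140 - (-1.022087)×(2.648140 - 2.840000)/(-1.022087 - 2.546304)
       = 2.703094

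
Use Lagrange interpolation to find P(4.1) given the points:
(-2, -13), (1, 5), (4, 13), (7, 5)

Lagrange interpolation formula:
P(x) = Σ yᵢ × Lᵢ(x)
where Lᵢ(x) = Π_{j≠i} (x - xⱼ)/(xᵢ - xⱼ)

L_0(4.1) = (4.1 - 1)/(-2 - 1) × (4.1 - 4)/(-2 - 4) × (4.1 - 7)/(-2 - 7) = 0.005549
L_1(4.1) = (4.1 - (-2))/(1 - (-2)) × (4.1 - 4)/(1 - 4) × (4.1 - 7)/(1 - 7) = -0.032759
L_2(4.1) = (4.1 - (-2))/(4 - (-2)) × (4.1 - 1)/(4 - 1) × (4.1 - 7)/(4 - 7) = 1.015537
L_3(4.1) = (4.1 - (-2))/(7 - (-2)) × (4.1 - 1)/(7 - 1) × (4.1 - 4)/(7 - 4) = 0.011673

P(4.1) = (-13)×L_0(4.1) + 5×L_1(4.1) + 13×L_2(4.1) + 5×L_3(4.1)
P(4.1) = 13.024407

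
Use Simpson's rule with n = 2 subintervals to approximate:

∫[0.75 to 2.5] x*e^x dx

f(x) = x*e^x
a = 0.75, b = 2.5, n = 2
h = (b - a)/n = 0.875000

Simpson's rule: (h/3)[f(x₀) + 4f(x₁) + 2f(x₂) + ... + f(xₙ)]

x_0 = 0.7500, f(x_0) = 1.587750, coefficient = 1
x_1 = 1.6250, f(x_1) = 8.252431, coefficient = 4
x_2 = 2.5000, f(x_2) = 30.456235, coefficient = 1

I ≈ (0.875000/3) × 65.053709 = 18.973998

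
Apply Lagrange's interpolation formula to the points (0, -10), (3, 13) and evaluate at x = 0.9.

Lagrange interpolation formula:
P(x) = Σ yᵢ × Lᵢ(x)
where Lᵢ(x) = Π_{j≠i} (x - xⱼ)/(xᵢ - xⱼ)

L_0(0.9) = (0.9 - 3)/(0 - 3) = 0.700000
L_1(0.9) = (0.9 - 0)/(3 - 0) = 0.300000

P(0.9) = (-10)×L_0(0.9) + 13×L_1(0.9)
P(0.9) = -3.100000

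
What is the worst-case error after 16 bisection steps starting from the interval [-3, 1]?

Bisection error bound: |error| ≤ (b-a)/2^n
|error| ≤ (1 - (-3))/2^16 = 4/2^16
|error| ≤ 0.0000610352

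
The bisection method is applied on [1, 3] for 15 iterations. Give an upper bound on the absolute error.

Bisection error bound: |error| ≤ (b-a)/2^n
|error| ≤ (3 - 1)/2^15 = 2/2^15
|error| ≤ 0.0000610352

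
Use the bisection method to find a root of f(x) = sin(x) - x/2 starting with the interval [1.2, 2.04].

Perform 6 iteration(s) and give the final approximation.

f(x) = sin(x) - x/2
Initial interval: [1.2, 2.04]

Iteration 1:
  c_1 = (1.200000 + 2.040000)/2 = 1.620000
  f(c_1) = f(1.620000) = 0.188790
  f(a) × f(c) ≥ 0, new interval: [1.620000, 2.040000]
Iteration 2:
  c_2 = (1.620000 + 2.040000)/2 = 1.830000
  f(c_2) = f(1.830000) = 0.051594
  f(a) × f(c) ≥ 0, new interval: [1.830000, 2.040000]
Iteration 3:
  c_3 = (1.830000 + 2.040000)/2 = 1.935000
  f(c_3) = f(1.935000) = -0.033092
  f(a) × f(c) < 0, new interval: [1.830000, 1.935000]
Iteration 4:
  c_4 = (1.830000 + 1.935000)/2 = 1.882500
  f(c_4) = f(1.882500) = 0.010562
  f(a) × f(c) ≥ 0, new interval: [1.882500, 1.935000]
Iteration 5:
  c_5 = (1.882500 + 1.935000)/2 = 1.908750
  f(c_5) = f(1.908750) = -0.010940
  f(a) × f(c) < 0, new interval: [1.882500, 1.908750]
Iteration 6:
  c_6 = (1.882500 + 1.908750)/2 = 1.895625
  f(c_6) = f(1.895625) = -0.000107
  f(a) × f(c) < 0, new interval: [1.882500, 1.895625]

After 6 iteration(s), the approximation is c_6 = 1.895625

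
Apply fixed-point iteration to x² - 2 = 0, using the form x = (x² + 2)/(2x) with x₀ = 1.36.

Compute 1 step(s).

Equation: x² - 2 = 0
Fixed-point form: x = (x² + 2)/(2x)
x₀ = 1.36

x_1 = g(1.360000) = 1.415294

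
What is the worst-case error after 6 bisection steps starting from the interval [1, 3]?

Bisection error bound: |error| ≤ (b-a)/2^n
|error| ≤ (3 - 1)/2^6 = 2/2^6
|error| ≤ 0.0312500000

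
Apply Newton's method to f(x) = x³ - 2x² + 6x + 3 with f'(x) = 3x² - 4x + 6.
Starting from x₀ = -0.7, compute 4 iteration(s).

f(x) = x³ - 2x² + 6x + 3
f'(x) = 3x² - 4x + 6
x₀ = -0.7

Newton-Raphson formula: x_{n+1} = x_n - f(x_n)/f'(x_n)

Iteration 1:
  f(-0.700000) = -2.523000
  f'(-0.700000) = 10.270000
  x_1 = -0.700000 - (-2.523000)/10.270000 = -0.454333
Iteration 2:
  f(-0.454333) = -0.232618
  f'(-0.454333) = 8.436587
  x_2 = -0.454333 - (-0.232618)/8.436587 = -0.426761
Iteration 3:
  f(-0.426761) = -0.002536
  f'(-0.426761) = 8.253416
  x_3 = -0.426761 - (-0.002536)/8.253416 = -0.426453
Iteration 4:
  f(-0.426453) = 0.000000
  f'(-0.426453) = 8.251400
  x_4 = -0.426453 - 0.000000/8.251400 = -0.426453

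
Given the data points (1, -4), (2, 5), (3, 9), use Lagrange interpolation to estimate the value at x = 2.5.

Lagrange interpolation formula:
P(x) = Σ yᵢ × Lᵢ(x)
where Lᵢ(x) = Π_{j≠i} (x - xⱼ)/(xᵢ - xⱼ)

L_0(2.5) = (2.5 - 2)/(1 - 2) × (2.5 - 3)/(1 - 3) = -0.125000
L_1(2.5) = (2.5 - 1)/(2 - 1) × (2.5 - 3)/(2 - 3) = 0.750000
L_2(2.5) = (2.5 - 1)/(3 - 1) × (2.5 - 2)/(3 - 2) = 0.375000

P(2.5) = (-4)×L_0(2.5) + 5×L_1(2.5) + 9×L_2(2.5)
P(2.5) = 7.625000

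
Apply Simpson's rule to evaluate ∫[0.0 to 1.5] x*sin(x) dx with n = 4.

f(x) = x*sin(x)
a = 0.0, b = 1.5, n = 4
h = (b - a)/n = 0.375000

Simpson's rule: (h/3)[f(x₀) + 4f(x₁) + 2f(x₂) + ... + f(xₙ)]

x_0 = 0.0000, f(x_0) = 0.000000, coefficient = 1
x_1 = 0.3750, f(x_1) = 0.137352, coefficient = 4
x_2 = 0.7500, f(x_2) = 0.511229, coefficient = 2
x_3 = 1.1250, f(x_3) = 1.015051, coefficient = 4
x_4 = 1.5000, f(x_4) = 1.496242, coefficient = 1

I ≈ (0.375000/3) × 7.128314 = 0.891039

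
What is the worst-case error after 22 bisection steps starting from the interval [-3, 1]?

Bisection error bound: |error| ≤ (b-a)/2^n
|error| ≤ (1 - (-3))/2^22 = 4/2^22
|error| ≤ 0.0000009537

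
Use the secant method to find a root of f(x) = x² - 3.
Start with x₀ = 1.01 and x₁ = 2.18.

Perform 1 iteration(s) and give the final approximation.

f(x) = x² - 3
x₀ = 1.01, x₁ = 2.18

Secant formula: x_{n+1} = x_n - f(x_n)(x_n - x_{n-1})/(f(x_n) - f(x_{n-1}))

Iteration 1:
  f(1.010000) = -1.979900
  f(2.180000) = 1.752400
  x_2 = 2.180000 - 1.752400×(2.180000 - 1.010000)/(1.752400 - (-1.979900))
       = 1.630658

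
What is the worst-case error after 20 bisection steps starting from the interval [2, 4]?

Bisection error bound: |error| ≤ (b-a)/2^n
|error| ≤ (4 - 2)/2^20 = 2/2^20
|error| ≤ 0.0000019073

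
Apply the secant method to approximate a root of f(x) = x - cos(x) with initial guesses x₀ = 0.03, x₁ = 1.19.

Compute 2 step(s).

f(x) = x - cos(x)
x₀ = 0.03, x₁ = 1.19

Secant formula: x_{n+1} = x_n - f(x_n)(x_n - x_{n-1})/(f(x_n) - f(x_{n-1}))

Iteration 1:
  f(0.030000) = -0.969550
  f(1.190000) = 0.818340
  x_2 = 1.190000 - 0.818340×(1.190000 - 0.030000)/(0.818340 - (-0.969550))
       = 0.659053
Iteration 2:
  f(1.190000) = 0.818340
  f(0.659053) = -0.131519
  x_3 = 0.659053 - (-0.131519)×(0.659053 - 1.190000)/(-0.131519 - 0.818340)
       = 0.732569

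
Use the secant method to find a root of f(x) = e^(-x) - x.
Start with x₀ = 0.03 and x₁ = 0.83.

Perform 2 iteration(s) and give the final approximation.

f(x) = e^(-x) - x
x₀ = 0.03, x₁ = 0.83

Secant formula: x_{n+1} = x_n - f(x_n)(x_n - x_{n-1})/(f(x_n) - f(x_{n-1}))

Iteration 1:
  f(0.030000) = 0.940446
  f(0.830000) = -0.393951
  x_2 = 0.830000 - (-0.393951)×(0.830000 - 0.030000)/(-0.393951 - 0.940446)
       = 0.593818
Iteration 2:
  f(0.830000) = -0.393951
  f(0.593818) = -0.041603
  x_3 = 0.593818 - (-0.041603)×(0.593818 - 0.830000)/(-0.041603 - (-0.393951))
       = 0.565931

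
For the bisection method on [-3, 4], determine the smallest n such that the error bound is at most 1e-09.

We need (b-a)/2^n ≤ 1e-09
(4 - (-3))/2^n ≤ 1e-09
7/2^n ≤ 1e-09
2^n ≥ 7000000000
n ≥ log₂(7000000000) = 32.70
n ≥ 33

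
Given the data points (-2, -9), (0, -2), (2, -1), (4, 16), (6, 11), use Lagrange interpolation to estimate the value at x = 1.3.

Lagrange interpolation formula:
P(x) = Σ yᵢ × Lᵢ(x)
where Lᵢ(x) = Π_{j≠i} (x - xⱼ)/(xᵢ - xⱼ)

L_0(1.3) = (1.3 - 0)/(-2 - 0) × (1.3 - 2)/(-2 - 2) × (1.3 - 4)/(-2 - 4) × (1.3 - 6)/(-2 - 6) = -0.030073
L_1(1.3) = (1.3 - (-2))/(0 - (-2)) × (1.3 - 2)/(0 - 2) × (1.3 - 4)/(0 - 4) × (1.3 - 6)/(0 - 6) = 0.305353
L_2(1.3) = (1.3 - (-2))/(2 - (-2)) × (1.3 - 0)/(2 - 0) × (1.3 - 4)/(2 - 4) × (1.3 - 6)/(2 - 6) = 0.850627
L_3(1.3) = (1.3 - (-2))/(4 - (-2)) × (1.3 - 0)/(4 - 0) × (1.3 - 2)/(4 - 2) × (1.3 - 6)/(4 - 6) = -0.147022
L_4(1.3) = (1.3 - (-2))/(6 - (-2)) × (1.3 - 0)/(6 - 0) × (1.3 - 2)/(6 - 2) × (1.3 - 4)/(6 - 4) = 0.021115

P(1.3) = (-9)×L_0(1.3) + (-2)×L_1(1.3) + (-1)×L_2(1.3) + 16×L_3(1.3) + 11×L_4(1.3)
P(1.3) = -3.310766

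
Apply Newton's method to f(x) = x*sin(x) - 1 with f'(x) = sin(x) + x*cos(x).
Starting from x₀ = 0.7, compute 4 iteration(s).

f(x) = x*sin(x) - 1
f'(x) = sin(x) + x*cos(x)
x₀ = 0.7

Newton-Raphson formula: x_{n+1} = x_n - f(x_n)/f'(x_n)

Iteration 1:
  f(0.700000) = -0.549048
  f'(0.700000) = 1.179607
  x_1 = 0.700000 - (-0.549048)/1.179607 = 1.165450
Iteration 2:
  f(1.165450) = 0.071008
  f'(1.165450) = 1.378546
  x_2 = 1.165450 - 0.071008/1.378546 = 1.113940
Iteration 3:
  f(1.113940) = -0.000301
  f'(1.113940) = 1.388835
  x_3 = 1.113940 - (-0.000301)/1.388835 = 1.114157
Iteration 4:
  f(1.114157) = 0.000000
  f'(1.114157) = 1.388809
  x_4 = 1.114157 - 0.000000/1.388809 = 1.114157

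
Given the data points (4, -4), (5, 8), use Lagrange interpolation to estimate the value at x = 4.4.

Lagrange interpolation formula:
P(x) = Σ yᵢ × Lᵢ(x)
where Lᵢ(x) = Π_{j≠i} (x - xⱼ)/(xᵢ - xⱼ)

L_0(4.4) = (4.4 - 5)/(4 - 5) = 0.600000
L_1(4.4) = (4.4 - 4)/(5 - 4) = 0.400000

P(4.4) = (-4)×L_0(4.4) + 8×L_1(4.4)
P(4.4) = 0.800000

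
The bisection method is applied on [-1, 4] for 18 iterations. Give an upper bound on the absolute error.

Bisection error bound: |error| ≤ (b-a)/2^n
|error| ≤ (4 - (-1))/2^18 = 5/2^18
|error| ≤ 0.0000190735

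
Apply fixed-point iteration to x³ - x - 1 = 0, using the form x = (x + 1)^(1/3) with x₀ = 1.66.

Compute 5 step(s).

Equation: x³ - x - 1 = 0
Fixed-point form: x = (x + 1)^(1/3)
x₀ = 1.66

x_1 = g(1.660000) = 1.385566
x_2 = g(1.385566) = 1.336176
x_3 = g(1.336176) = 1.326891
x_4 = g(1.326891) = 1.325131
x_5 = g(1.325131) = 1.324796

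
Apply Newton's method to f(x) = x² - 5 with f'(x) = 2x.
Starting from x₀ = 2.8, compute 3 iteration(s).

f(x) = x² - 5
f'(x) = 2x
x₀ = 2.8

Newton-Raphson formula: x_{n+1} = x_n - f(x_n)/f'(x_n)

Iteration 1:
  f(2.800000) = 2.840000
  f'(2.800000) = 5.600000
  x_1 = 2.800000 - 2.840000/5.600000 = 2.292857
Iteration 2:
  f(2.292857) = 0.257194
  f'(2.292857) = 4.585714
  x_2 = 2.292857 - 0.257194/4.585714 = 2.236771
Iteration 3:
  f(2.236771) = 0.003146
  f'(2.236771) = 4.473543
  x_3 = 2.236771 - 0.003146/4.473543 = 2.236068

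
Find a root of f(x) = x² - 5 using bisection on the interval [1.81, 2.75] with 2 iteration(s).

f(x) = x² - 5
Initial interval: [1.81, 2.75]

Iteration 1:
  c_1 = (1.810000 + 2.750000)/2 = 2.280000
  f(c_1) = f(2.280000) = 0.198400
  f(a) × f(c) < 0, new interval: [1.810000, 2.280000]
Iteration 2:
  c_2 = (1.810000 + 2.280000)/2 = 2.045000
  f(c_2) = f(2.045000) = -0.817975
  f(a) × f(c) ≥ 0, new interval: [2.045000, 2.280000]

After 2 iteration(s), the approximation is c_2 = 2.045000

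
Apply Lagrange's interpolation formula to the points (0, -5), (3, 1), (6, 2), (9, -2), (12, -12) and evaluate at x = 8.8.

Lagrange interpolation formula:
P(x) = Σ yᵢ × Lᵢ(x)
where Lᵢ(x) = Π_{j≠i} (x - xⱼ)/(xᵢ - xⱼ)

L_0(8.8) = (8.8 - 3)/(0 - 3) × (8.8 - 6)/(0 - 6) × (8.8 - 9)/(0 - 9) × (8.8 - 12)/(0 - 12) = 0.005347
L_1(8.8) = (8.8 - 0)/(3 - 0) × (8.8 - 6)/(3 - 6) × (8.8 - 9)/(3 - 9) × (8.8 - 12)/(3 - 12) = -0.032448
L_2(8.8) = (8.8 - 0)/(6 - 0) × (8.8 - 3)/(6 - 3) × (8.8 - 9)/(6 - 9) × (8.8 - 12)/(6 - 12) = 0.100820
L_3(8.8) = (8.8 - 0)/(9 - 0) × (8.8 - 3)/(9 - 3) × (8.8 - 6)/(9 - 6) × (8.8 - 12)/(9 - 12) = 0.940984
L_4(8.8) = (8.8 - 0)/(12 - 0) × (8.8 - 3)/(12 - 3) × (8.8 - 6)/(12 - 6) × (8.8 - 9)/(12 - 9) = -0.014703

P(8.8) = (-5)×L_0(8.8) + 1×L_1(8.8) + 2×L_2(8.8) + (-2)×L_3(8.8) + (-12)×L_4(8.8)
P(8.8) = -1.563075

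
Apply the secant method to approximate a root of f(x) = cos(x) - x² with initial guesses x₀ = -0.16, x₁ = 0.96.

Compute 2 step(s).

f(x) = cos(x) - x²
x₀ = -0.16, x₁ = 0.96

Secant formula: x_{n+1} = x_n - f(x_n)(x_n - x_{n-1})/(f(x_n) - f(x_{n-1}))

Iteration 1:
  f(-0.160000) = 0.961627
  f(0.960000) = -0.348080
  x_2 = 0.960000 - (-0.348080)×(0.960000 - (-0.160000))/(-0.348080 - 0.961627)
       = 0.662338
Iteration 2:
  f(0.960000) = -0.348080
  f(0.662338) = 0.349864
  x_3 = 0.662338 - 0.349864×(0.662338 - 0.960000)/(0.349864 - (-0.348080))
       = 0.811550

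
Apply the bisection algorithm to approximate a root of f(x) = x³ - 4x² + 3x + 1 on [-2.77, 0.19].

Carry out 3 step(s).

f(x) = x³ - 4x² + 3x + 1
Initial interval: [-2.77, 0.19]

Iteration 1:
  c_1 = (-2.770000 + 0.190000)/2 = -1.290000
  f(c_1) = f(-1.290000) = -11.673089
  f(a) × f(c) ≥ 0, new interval: [-1.290000, 0.190000]
Iteration 2:
  c_2 = (-1.290000 + 0.190000)/2 = -0.550000
  f(c_2) = f(-0.550000) = -2.026375
  f(a) × f(c) ≥ 0, new interval: [-0.550000, 0.190000]
Iteration 3:
  c_3 = (-0.550000 + 0.190000)/2 = -0.180000
  f(c_3) = f(-0.180000) = 0.324568
  f(a) × f(c) < 0, new interval: [-0.550000, -0.180000]

After 3 iteration(s), the approximation is c_3 = -0.180000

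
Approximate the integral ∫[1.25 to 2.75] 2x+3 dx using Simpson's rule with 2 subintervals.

f(x) = 2x+3
a = 1.25, b = 2.75, n = 2
h = (b - a)/n = 0.750000

Simpson's rule: (h/3)[f(x₀) + 4f(x₁) + 2f(x₂) + ... + f(xₙ)]

x_0 = 1.2500, f(x_0) = 5.500000, coefficient = 1
x_1 = 2.0000, f(x_1) = 7.000000, coefficient = 4
x_2 = 2.7500, f(x_2) = 8.500000, coefficient = 1

I ≈ (0.750000/3) × 42.000000 = 10.500000
Exact value: 10.500000
Error: 0.000000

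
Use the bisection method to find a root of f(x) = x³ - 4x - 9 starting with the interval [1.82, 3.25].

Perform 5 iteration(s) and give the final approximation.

f(x) = x³ - 4x - 9
Initial interval: [1.82, 3.25]

Iteration 1:
  c_1 = (1.820000 + 3.250000)/2 = 2.535000
  f(c_1) = f(2.535000) = -2.849520
  f(a) × f(c) ≥ 0, new interval: [2.535000, 3.250000]
Iteration 2:
  c_2 = (2.535000 + 3.250000)/2 = 2.892500
  f(c_2) = f(2.892500) = 3.630264
  f(a) × f(c) < 0, new interval: [2.535000, 2.892500]
Iteration 3:
  c_3 = (2.535000 + 2.892500)/2 = 2.713750
  f(c_3) = f(2.713750) = 0.130247
  f(a) × f(c) < 0, new interval: [2.535000, 2.713750]
Iteration 4:
  c_4 = (2.535000 + 2.713750)/2 = 2.624375
  f(c_4) = f(2.624375) = -1.422526
  f(a) × f(c) ≥ 0, new interval: [2.624375, 2.713750]
Iteration 5:
  c_5 = (2.624375 + 2.713750)/2 = 2.669062
  f(c_5) = f(2.669062) = -0.662130
  f(a) × f(c) ≥ 0, new interval: [2.669062, 2.713750]

After 5 iteration(s), the approximation is c_5 = 2.669062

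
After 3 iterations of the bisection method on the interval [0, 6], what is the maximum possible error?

Bisection error bound: |error| ≤ (b-a)/2^n
|error| ≤ (6 - 0)/2^3 = 6/2^3
|error| ≤ 0.7500000000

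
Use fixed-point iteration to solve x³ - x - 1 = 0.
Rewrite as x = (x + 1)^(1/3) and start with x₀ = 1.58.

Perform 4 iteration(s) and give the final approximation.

Equation: x³ - x - 1 = 0
Fixed-point form: x = (x + 1)^(1/3)
x₀ = 1.58

x_1 = g(1.580000) = 1.371534
x_2 = g(1.371534) = 1.333551
x_3 = g(1.333551) = 1.326394
x_4 = g(1.326394) = 1.325036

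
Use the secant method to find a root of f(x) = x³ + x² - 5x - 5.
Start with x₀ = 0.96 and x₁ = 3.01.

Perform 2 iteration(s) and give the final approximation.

f(x) = x³ + x² - 5x - 5
x₀ = 0.96, x₁ = 3.01

Secant formula: x_{n+1} = x_n - f(x_n)(x_n - x_{n-1})/(f(x_n) - f(x_{n-1}))

Iteration 1:
  f(0.960000) = -7.993664
  f(3.010000) = 16.281001
  x_2 = 3.010000 - 16.281001×(3.010000 - 0.960000)/(16.281001 - (-7.993664))
       = 1.635066
Iteration 2:
  f(3.010000) = 16.281001
  f(1.635066) = -6.130634
  x_3 = 1.635066 - (-6.130634)×(1.635066 - 3.010000)/(-6.130634 - 16.281001)
       = 2.011175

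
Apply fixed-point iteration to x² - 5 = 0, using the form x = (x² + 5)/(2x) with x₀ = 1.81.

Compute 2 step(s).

Equation: x² - 5 = 0
Fixed-point form: x = (x² + 5)/(2x)
x₀ = 1.81

x_1 = g(1.810000) = 2.286215
x_2 = g(2.286215) = 2.236618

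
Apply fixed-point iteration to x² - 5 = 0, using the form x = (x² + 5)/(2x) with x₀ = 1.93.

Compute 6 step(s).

Equation: x² - 5 = 0
Fixed-point form: x = (x² + 5)/(2x)
x₀ = 1.93

x_1 = g(1.930000) = 2.260337
x_2 = g(2.260337) = 2.236198
x_3 = g(2.236198) = 2.236068
x_4 = g(2.236068) = 2.236068
x_5 = g(2.236068) = 2.236068
x_6 = g(2.236068) = 2.236068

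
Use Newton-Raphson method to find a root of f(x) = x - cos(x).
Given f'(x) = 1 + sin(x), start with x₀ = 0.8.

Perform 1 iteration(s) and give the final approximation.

f(x) = x - cos(x)
f'(x) = 1 + sin(x)
x₀ = 0.8

Newton-Raphson formula: x_{n+1} = x_n - f(x_n)/f'(x_n)

Iteration 1:
  f(0.800000) = 0.103293
  f'(0.800000) = 1.717356
  x_1 = 0.800000 - 0.103293/1.717356 = 0.739853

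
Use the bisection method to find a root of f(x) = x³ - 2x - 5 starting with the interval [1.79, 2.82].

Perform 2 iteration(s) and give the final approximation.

f(x) = x³ - 2x - 5
Initial interval: [1.79, 2.82]

Iteration 1:
  c_1 = (1.790000 + 2.820000)/2 = 2.305000
  f(c_1) = f(2.305000) = 2.636523
  f(a) × f(c) < 0, new interval: [1.790000, 2.305000]
Iteration 2:
  c_2 = (1.790000 + 2.305000)/2 = 2.047500
  f(c_2) = f(2.047500) = -0.511355
  f(a) × f(c) ≥ 0, new interval: [2.047500, 2.305000]

After 2 iteration(s), the approximation is c_2 = 2.047500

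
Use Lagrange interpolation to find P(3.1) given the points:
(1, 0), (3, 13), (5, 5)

Lagrange interpolation formula:
P(x) = Σ yᵢ × Lᵢ(x)
where Lᵢ(x) = Π_{j≠i} (x - xⱼ)/(xᵢ - xⱼ)

L_0(3.1) = (3.1 - 3)/(1 - 3) × (3.1 - 5)/(1 - 5) = -0.023750
L_1(3.1) = (3.1 - 1)/(3 - 1) × (3.1 - 5)/(3 - 5) = 0.997500
L_2(3.1) = (3.1 - 1)/(5 - 1) × (3.1 - 3)/(5 - 3) = 0.026250

P(3.1) = 0×L_0(3.1) + 13×L_1(3.1) + 5×L_2(3.1)
P(3.1) = 13.098750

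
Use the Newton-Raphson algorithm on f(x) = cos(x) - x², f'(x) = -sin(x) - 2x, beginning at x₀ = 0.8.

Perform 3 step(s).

f(x) = cos(x) - x²
f'(x) = -sin(x) - 2x
x₀ = 0.8

Newton-Raphson formula: x_{n+1} = x_n - f(x_n)/f'(x_n)

Iteration 1:
  f(0.800000) = 0.056707
  f'(0.800000) = -2.317356
  x_1 = 0.800000 - 0.056707/(-2.317356) = 0.824470
Iteration 2:
  f(0.824470) = -0.000806
  f'(0.824470) = -2.383129
  x_2 = 0.824470 - (-0.000806)/(-2.383129) = 0.824132
Iteration 3:
  f(0.824132) = 0.000000
  f'(0.824132) = -2.382224
  x_3 = 0.824132 - 0.000000/(-2.382224) = 0.824132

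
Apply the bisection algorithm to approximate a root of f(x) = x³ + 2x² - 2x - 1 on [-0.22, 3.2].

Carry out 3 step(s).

f(x) = x³ + 2x² - 2x - 1
Initial interval: [-0.22, 3.2]

Iteration 1:
  c_1 = (-0.220000 + 3.200000)/2 = 1.490000
  f(c_1) = f(1.490000) = 3.768149
  f(a) × f(c) < 0, new interval: [-0.220000, 1.490000]
Iteration 2:
  c_2 = (-0.220000 + 1.490000)/2 = 0.635000
  f(c_2) = f(0.635000) = -1.207502
  f(a) × f(c) ≥ 0, new interval: [0.635000, 1.490000]
Iteration 3:
  c_3 = (0.635000 + 1.490000)/2 = 1.062500
  f(c_3) = f(1.062500) = 0.332275
  f(a) × f(c) < 0, new interval: [0.635000, 1.062500]

After 3 iteration(s), the approximation is c_3 = 1.062500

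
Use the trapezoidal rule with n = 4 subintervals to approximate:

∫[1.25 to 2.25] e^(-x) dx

f(x) = e^(-x)
a = 1.25, b = 2.25, n = 4
h = (b - a)/n = 0.250000

Trapezoidal rule: (h/2)[f(x₀) + 2f(x₁) + 2f(x₂) + ... + f(xₙ)]

x_0 = 1.2500, f(x_0) = 0.286505, coefficient = 1
x_1 = 1.5000, f(x_1) = 0.223130, coefficient = 2
x_2 = 1.7500, f(x_2) = 0.173774, coefficient = 2
x_3 = 2.0000, f(x_3) = 0.135335, coefficient = 2
x_4 = 2.2500, f(x_4) = 0.105399, coefficient = 1

I ≈ (0.250000/2) × 1.456383 = 0.182048
Exact value: 0.181106
Error: 0.000942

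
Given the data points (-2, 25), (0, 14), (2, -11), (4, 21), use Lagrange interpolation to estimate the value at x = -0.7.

Lagrange interpolation formula:
P(x) = Σ yᵢ × Lᵢ(x)
where Lᵢ(x) = Π_{j≠i} (x - xⱼ)/(xᵢ - xⱼ)

L_0(-0.7) = (-0.7 - 0)/(-2 - 0) × (-0.7 - 2)/(-2 - 2) × (-0.7 - 4)/(-2 - 4) = 0.185062
L_1(-0.7) = (-0.7 - (-2))/(0 - (-2)) × (-0.7 - 2)/(0 - 2) × (-0.7 - 4)/(0 - 4) = 1.031063
L_2(-0.7) = (-0.7 - (-2))/(2 - (-2)) × (-0.7 - 0)/(2 - 0) × (-0.7 - 4)/(2 - 4) = -0.267313
L_3(-0.7) = (-0.7 - (-2))/(4 - (-2)) × (-0.7 - 0)/(4 - 0) × (-0.7 - 2)/(4 - 2) = 0.051188

P(-0.7) = 25×L_0(-0.7) + 14×L_1(-0.7) + (-11)×L_2(-0.7) + 21×L_3(-0.7)
P(-0.7) = 23.076813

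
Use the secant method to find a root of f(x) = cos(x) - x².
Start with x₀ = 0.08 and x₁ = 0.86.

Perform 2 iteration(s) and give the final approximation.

f(x) = cos(x) - x²
x₀ = 0.08, x₁ = 0.86

Secant formula: x_{n+1} = x_n - f(x_n)(x_n - x_{n-1})/(f(x_n) - f(x_{n-1}))

Iteration 1:
  f(0.080000) = 0.990402
  f(0.860000) = -0.087163
  x_2 = 0.860000 - (-0.087163)×(0.860000 - 0.080000)/(-0.087163 - 0.990402)
       = 0.796907
Iteration 2:
  f(0.860000) = -0.087163
  f(0.796907) = 0.063861
  x_3 = 0.796907 - 0.063861×(0.796907 - 0.860000)/(0.063861 - (-0.087163))
       = 0.823586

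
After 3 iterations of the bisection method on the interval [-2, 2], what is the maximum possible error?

Bisection error bound: |error| ≤ (b-a)/2^n
|error| ≤ (2 - (-2))/2^3 = 4/2^3
|error| ≤ 0.5000000000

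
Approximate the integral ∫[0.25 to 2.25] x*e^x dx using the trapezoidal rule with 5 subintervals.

f(x) = x*e^x
a = 0.25, b = 2.25, n = 5
h = (b - a)/n = 0.400000

Trapezoidal rule: (h/2)[f(x₀) + 2f(x₁) + 2f(x₂) + ... + f(xₙ)]

x_0 = 0.2500, f(x_0) = 0.321006, coefficient = 1
x_1 = 0.6500, f(x_1) = 1.245102, coefficient = 2
x_2 = 1.0500, f(x_2) = 3.000534, coefficient = 2
x_3 = 1.4500, f(x_3) = 6.181516, coefficient = 2
x_4 = 1.8500, f(x_4) = 11.765666, coefficient = 2
x_5 = 2.2500, f(x_5) = 21.347406, coefficient = 1

I ≈ (0.400000/2) × 66.054047 = 13.210809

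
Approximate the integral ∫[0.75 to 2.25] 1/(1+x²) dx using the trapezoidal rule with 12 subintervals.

f(x) = 1/(1+x²)
a = 0.75, b = 2.25, n = 12
h = (b - a)/n = 0.125000

Trapezoidal rule: (h/2)[f(x₀) + 2f(x₁) + 2f(x₂) + ... + f(xₙ)]

x_0 = 0.7500, f(x_0) = 0.640000, coefficient = 1
x_1 = 0.8750, f(x_1) = 0.566372, coefficient = 2
x_2 = 1.0000, f(x_2) = 0.500000, coefficient = 2
x_3 = 1.1250, f(x_3) = 0.441379, coefficient = 2
x_4 = 1.2500, f(x_4) = 0.390244, coefficient = 2
x_5 = 1.3750, f(x_5) = 0.345946, coefficient = 2
x_6 = 1.5000, f(x_6) = 0.307692, coefficient = 2
x_7 = 1.6250, f(x_7) = 0.274678, coefficient = 2
x_8 = 1.7500, f(x_8) = 0.246154, coefficient = 2
x_9 = 1.8750, f(x_9) = 0.221453, coefficient = 2
x_10 = 2.0000, f(x_10) = 0.200000, coefficient = 2
x_11 = 2.1250, f(x_11) = 0.181303, coefficient = 2
x_12 = 2.2500, f(x_12) = 0.164948, coefficient = 1

I ≈ (0.125000/2) × 8.155391 = 0.509712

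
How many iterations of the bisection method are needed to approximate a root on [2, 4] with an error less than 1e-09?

We need (b-a)/2^n ≤ 1e-09
(4 - 2)/2^n ≤ 1e-09
2/2^n ≤ 1e-09
2^n ≥ 2000000000
n ≥ log₂(2000000000) = 30.90
n ≥ 31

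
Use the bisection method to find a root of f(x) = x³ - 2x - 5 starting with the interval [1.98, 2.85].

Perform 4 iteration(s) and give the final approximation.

f(x) = x³ - 2x - 5
Initial interval: [1.98, 2.85]

Iteration 1:
  c_1 = (1.980000 + 2.850000)/2 = 2.415000
  f(c_1) = f(2.415000) = 4.254823
  f(a) × f(c) < 0, new interval: [1.980000, 2.415000]
Iteration 2:
  c_2 = (1.980000 + 2.415000)/2 = 2.197500
  f(c_2) = f(2.197500) = 1.216741
  f(a) × f(c) < 0, new interval: [1.980000, 2.197500]
Iteration 3:
  c_3 = (1.980000 + 2.197500)/2 = 2.088750
  f(c_3) = f(2.088750) = -0.064542
  f(a) × f(c) ≥ 0, new interval: [2.088750, 2.197500]
Iteration 4:
  c_4 = (2.088750 + 2.197500)/2 = 2.143125
  f(c_4) = f(2.143125) = 0.557090
  f(a) × f(c) < 0, new interval: [2.088750, 2.143125]

After 4 iteration(s), the approximation is c_4 = 2.143125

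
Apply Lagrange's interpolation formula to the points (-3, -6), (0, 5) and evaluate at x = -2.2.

Lagrange interpolation formula:
P(x) = Σ yᵢ × Lᵢ(x)
where Lᵢ(x) = Π_{j≠i} (x - xⱼ)/(xᵢ - xⱼ)

L_0(-2.2) = (-2.2 - 0)/(-3 - 0) = 0.733333
L_1(-2.2) = (-2.2 - (-3))/(0 - (-3)) = 0.266667

P(-2.2) = (-6)×L_0(-2.2) + 5×L_1(-2.2)
P(-2.2) = -3.066667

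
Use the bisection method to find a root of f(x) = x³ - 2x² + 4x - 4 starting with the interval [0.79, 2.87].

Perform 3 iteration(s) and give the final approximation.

f(x) = x³ - 2x² + 4x - 4
Initial interval: [0.79, 2.87]

Iteration 1:
  c_1 = (0.790000 + 2.870000)/2 = 1.830000
  f(c_1) = f(1.830000) = 2.750687
  f(a) × f(c) < 0, new interval: [0.790000, 1.830000]
Iteration 2:
  c_2 = (0.790000 + 1.830000)/2 = 1.310000
  f(c_2) = f(1.310000) = 0.055891
  f(a) × f(c) < 0, new interval: [0.790000, 1.310000]
Iteration 3:
  c_3 = (0.790000 + 1.310000)/2 = 1.050000
  f(c_3) = f(1.050000) = -0.847375
  f(a) × f(c) ≥ 0, new interval: [1.050000, 1.310000]

After 3 iteration(s), the approximation is c_3 = 1.050000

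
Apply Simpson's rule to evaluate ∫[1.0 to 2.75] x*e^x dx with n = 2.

f(x) = x*e^x
a = 1.0, b = 2.75, n = 2
h = (b - a)/n = 0.875000

Simpson's rule: (h/3)[f(x₀) + 4f(x₁) + 2f(x₂) + ... + f(xₙ)]

x_0 = 1.0000, f(x_0) = 2.718282, coefficient = 1
x_1 = 1.8750, f(x_1) = 12.226536, coefficient = 4
x_2 = 2.7500, f(x_2) = 43.017238, coefficient = 1

I ≈ (0.875000/3) × 94.641663 = 27.603818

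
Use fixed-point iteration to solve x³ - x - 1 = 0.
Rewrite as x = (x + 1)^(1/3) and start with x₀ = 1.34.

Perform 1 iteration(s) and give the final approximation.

Equation: x³ - x - 1 = 0
Fixed-point form: x = (x + 1)^(1/3)
x₀ = 1.34

x_1 = g(1.340000) = 1.327614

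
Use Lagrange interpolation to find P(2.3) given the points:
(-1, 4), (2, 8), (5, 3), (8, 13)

Lagrange interpolation formula:
P(x) = Σ yᵢ × Lᵢ(x)
where Lᵢ(x) = Π_{j≠i} (x - xⱼ)/(xᵢ - xⱼ)

L_0(2.3) = (2.3 - 2)/(-1 - 2) × (2.3 - 5)/(-1 - 5) × (2.3 - 8)/(-1 - 8) = -0.028500
L_1(2.3) = (2.3 - (-1))/(2 - (-1)) × (2.3 - 5)/(2 - 5) × (2.3 - 8)/(2 - 8) = 0.940500
L_2(2.3) = (2.3 - (-1))/(5 - (-1)) × (2.3 - 2)/(5 - 2) × (2.3 - 8)/(5 - 8) = 0.104500
L_3(2.3) = (2.3 - (-1))/(8 - (-1)) × (2.3 - 2)/(8 - 2) × (2.3 - 5)/(8 - 5) = -0.016500

P(2.3) = 4×L_0(2.3) + 8×L_1(2.3) + 3×L_2(2.3) + 13×L_3(2.3)
P(2.3) = 7.509000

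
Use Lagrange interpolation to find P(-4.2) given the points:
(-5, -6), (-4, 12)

Lagrange interpolation formula:
P(x) = Σ yᵢ × Lᵢ(x)
where Lᵢ(x) = Π_{j≠i} (x - xⱼ)/(xᵢ - xⱼ)

L_0(-4.2) = (-4.2 - (-4))/(-5 - (-4)) = 0.200000
L_1(-4.2) = (-4.2 - (-5))/(-4 - (-5)) = 0.800000

P(-4.2) = (-6)×L_0(-4.2) + 12×L_1(-4.2)
P(-4.2) = 8.400000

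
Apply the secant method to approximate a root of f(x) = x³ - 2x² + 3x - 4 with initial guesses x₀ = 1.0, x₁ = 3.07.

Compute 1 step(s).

f(x) = x³ - 2x² + 3x - 4
x₀ = 1.0, x₁ = 3.07

Secant formula: x_{n+1} = x_n - f(x_n)(x_n - x_{n-1})/(f(x_n) - f(x_{n-1}))

Iteration 1:
  f(1.000000) = -2.000000
  f(3.070000) = 15.294643
  x_2 = 3.070000 - 15.294643×(3.070000 - 1.000000)/(15.294643 - (-2.000000))
       = 1.239380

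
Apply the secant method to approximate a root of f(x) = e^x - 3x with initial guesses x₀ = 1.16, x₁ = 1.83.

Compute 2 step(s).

f(x) = e^x - 3x
x₀ = 1.16, x₁ = 1.83

Secant formula: x_{n+1} = x_n - f(x_n)(x_n - x_{n-1})/(f(x_n) - f(x_{n-1}))

Iteration 1:
  f(1.160000) = -0.290067
  f(1.830000) = 0.743887
  x_2 = 1.830000 - 0.743887×(1.830000 - 1.160000)/(0.743887 - (-0.290067))
       = 1.347963
Iteration 2:
  f(1.830000) = 0.743887
  f(1.347963) = -0.194313
  x_3 = 1.347963 - (-0.194313)×(1.347963 - 1.830000)/(-0.194313 - 0.743887)
       = 1.447799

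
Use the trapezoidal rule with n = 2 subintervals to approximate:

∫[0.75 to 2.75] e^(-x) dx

f(x) = e^(-x)
a = 0.75, b = 2.75, n = 2
h = (b - a)/n = 1.000000

Trapezoidal rule: (h/2)[f(x₀) + 2f(x₁) + 2f(x₂) + ... + f(xₙ)]

x_0 = 0.7500, f(x_0) = 0.472367, coefficient = 1
x_1 = 1.7500, f(x_1) = 0.173774, coefficient = 2
x_2 = 2.7500, f(x_2) = 0.063928, coefficient = 1

I ≈ (1.000000/2) × 0.883842 = 0.441921
Exact value: 0.408439
Error: 0.033482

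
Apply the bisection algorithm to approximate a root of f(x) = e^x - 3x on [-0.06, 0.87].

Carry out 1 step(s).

f(x) = e^x - 3x
Initial interval: [-0.06, 0.87]

Iteration 1:
  c_1 = (-0.060000 + 0.870000)/2 = 0.405000
  f(c_1) = f(0.405000) = 0.284303
  f(a) × f(c) ≥ 0, new interval: [0.405000, 0.870000]

After 1 iteration(s), the approximation is c_1 = 0.405000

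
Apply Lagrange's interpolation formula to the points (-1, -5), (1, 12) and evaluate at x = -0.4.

Lagrange interpolation formula:
P(x) = Σ yᵢ × Lᵢ(x)
where Lᵢ(x) = Π_{j≠i} (x - xⱼ)/(xᵢ - xⱼ)

L_0(-0.4) = (-0.4 - 1)/(-1 - 1) = 0.700000
L_1(-0.4) = (-0.4 - (-1))/(1 - (-1)) = 0.300000

P(-0.4) = (-5)×L_0(-0.4) + 12×L_1(-0.4)
P(-0.4) = 0.100000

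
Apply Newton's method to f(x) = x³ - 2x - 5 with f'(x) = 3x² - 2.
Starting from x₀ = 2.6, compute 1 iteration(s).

f(x) = x³ - 2x - 5
f'(x) = 3x² - 2
x₀ = 2.6

Newton-Raphson formula: x_{n+1} = x_n - f(x_n)/f'(x_n)

Iteration 1:
  f(2.600000) = 7.376000
  f'(2.600000) = 18.280000
  x_1 = 2.600000 - 7.376000/18.280000 = 2.196499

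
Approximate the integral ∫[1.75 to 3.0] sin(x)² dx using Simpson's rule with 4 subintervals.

f(x) = sin(x)²
a = 1.75, b = 3.0, n = 4
h = (b - a)/n = 0.312500

Simpson's rule: (h/3)[f(x₀) + 4f(x₁) + 2f(x₂) + ... + f(xₙ)]

x_0 = 1.7500, f(x_0) = 0.968228, coefficient = 1
x_1 = 2.0625, f(x_1) = 0.777095, coefficient = 4
x_2 = 2.3750, f(x_2) = 0.481199, coefficient = 2
x_3 = 2.6875, f(x_3) = 0.192411, coefficient = 4
x_4 = 3.0000, f(x_4) = 0.019915, coefficient = 1

I ≈ (0.312500/3) × 5.828565 = 0.607142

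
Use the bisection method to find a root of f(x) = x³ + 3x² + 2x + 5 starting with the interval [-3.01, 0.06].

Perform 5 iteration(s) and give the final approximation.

f(x) = x³ + 3x² + 2x + 5
Initial interval: [-3.01, 0.06]

Iteration 1:
  c_1 = (-3.010000 + 0.060000)/2 = -1.475000
  f(c_1) = f(-1.475000) = 5.367828
  f(a) × f(c) < 0, new interval: [-3.010000, -1.475000]
Iteration 2:
  c_2 = (-3.010000 + (-1.475000))/2 = -2.242500
  f(c_2) = f(-2.242500) = 4.324321
  f(a) × f(c) < 0, new interval: [-3.010000, -2.242500]
Iteration 3:
  c_3 = (-3.010000 + (-2.242500))/2 = -2.626250
  f(c_3) = f(-2.626250) = 2.325324
  f(a) × f(c) < 0, new interval: [-3.010000, -2.626250]
Iteration 4:
  c_4 = (-3.010000 + (-2.626250))/2 = -2.818125
  f(c_4) = f(-2.818125) = 0.808170
  f(a) × f(c) < 0, new interval: [-3.010000, -2.818125]
Iteration 5:
  c_5 = (-3.010000 + (-2.818125))/2 = -2.914062
  f(c_5) = f(-2.914062) = -0.098364
  f(a) × f(c) ≥ 0, new interval: [-2.914062, -2.818125]

After 5 iteration(s), the approximation is c_5 = -2.914062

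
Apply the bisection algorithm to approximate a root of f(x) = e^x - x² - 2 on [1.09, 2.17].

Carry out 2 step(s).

f(x) = e^x - x² - 2
Initial interval: [1.09, 2.17]

Iteration 1:
  c_1 = (1.090000 + 2.170000)/2 = 1.630000
  f(c_1) = f(1.630000) = 0.446975
  f(a) × f(c) < 0, new interval: [1.090000, 1.630000]
Iteration 2:
  c_2 = (1.090000 + 1.630000)/2 = 1.360000
  f(c_2) = f(1.360000) = 0.046593
  f(a) × f(c) < 0, new interval: [1.090000, 1.360000]

After 2 iteration(s), the approximation is c_2 = 1.360000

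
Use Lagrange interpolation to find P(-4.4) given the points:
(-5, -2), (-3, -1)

Lagrange interpolation formula:
P(x) = Σ yᵢ × Lᵢ(x)
where Lᵢ(x) = Π_{j≠i} (x - xⱼ)/(xᵢ - xⱼ)

L_0(-4.4) = (-4.4 - (-3))/(-5 - (-3)) = 0.700000
L_1(-4.4) = (-4.4 - (-5))/(-3 - (-5)) = 0.300000

P(-4.4) = (-2)×L_0(-4.4) + (-1)×L_1(-4.4)
P(-4.4) = -1.700000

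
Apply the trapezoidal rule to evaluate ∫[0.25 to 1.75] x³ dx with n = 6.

f(x) = x³
a = 0.25, b = 1.75, n = 6
h = (b - a)/n = 0.250000

Trapezoidal rule: (h/2)[f(x₀) + 2f(x₁) + 2f(x₂) + ... + f(xₙ)]

x_0 = 0.2500, f(x_0) = 0.015625, coefficient = 1
x_1 = 0.5000, f(x_1) = 0.125000, coefficient = 2
x_2 = 0.7500, f(x_2) = 0.421875, coefficient = 2
x_3 = 1.0000, f(x_3) = 1.000000, coefficient = 2
x_4 = 1.2500, f(x_4) = 1.953125, coefficient = 2
x_5 = 1.5000, f(x_5) = 3.375000, coefficient = 2
x_6 = 1.7500, f(x_6) = 5.359375, coefficient = 1

I ≈ (0.250000/2) × 19.125000 = 2.390625
Exact value: 2.343750
Error: 0.046875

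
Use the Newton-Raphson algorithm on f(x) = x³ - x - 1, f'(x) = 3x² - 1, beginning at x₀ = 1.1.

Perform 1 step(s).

f(x) = x³ - x - 1
f'(x) = 3x² - 1
x₀ = 1.1

Newton-Raphson formula: x_{n+1} = x_n - f(x_n)/f'(x_n)

Iteration 1:
  f(1.100000) = -0.769000
  f'(1.100000) = 2.630000
  x_1 = 1.100000 - (-0.769000)/2.630000 = 1.392395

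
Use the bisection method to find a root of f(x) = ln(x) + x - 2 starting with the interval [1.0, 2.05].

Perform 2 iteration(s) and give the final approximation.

f(x) = ln(x) + x - 2
Initial interval: [1.0, 2.05]

Iteration 1:
  c_1 = (1.000000 + 2.050000)/2 = 1.525000
  f(c_1) = f(1.525000) = -0.053006
  f(a) × f(c) ≥ 0, new interval: [1.525000, 2.050000]
Iteration 2:
  c_2 = (1.525000 + 2.050000)/2 = 1.787500
  f(c_2) = f(1.787500) = 0.368318
  f(a) × f(c) < 0, new interval: [1.525000, 1.787500]

After 2 iteration(s), the approximation is c_2 = 1.787500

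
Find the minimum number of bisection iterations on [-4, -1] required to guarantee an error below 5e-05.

We need (b-a)/2^n ≤ 5e-05
(-1 - (-4))/2^n ≤ 5e-05
3/2^n ≤ 5e-05
2^n ≥ 60000
n ≥ log₂(60000) = 15.87
n ≥ 16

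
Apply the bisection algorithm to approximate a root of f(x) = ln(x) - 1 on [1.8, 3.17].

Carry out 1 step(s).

f(x) = ln(x) - 1
Initial interval: [1.8, 3.17]

Iteration 1:
  c_1 = (1.800000 + 3.170000)/2 = 2.485000
  f(c_1) = f(2.485000) = -0.089727
  f(a) × f(c) ≥ 0, new interval: [2.485000, 3.170000]

After 1 iteration(s), the approximation is c_1 = 2.485000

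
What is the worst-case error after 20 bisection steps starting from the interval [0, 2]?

Bisection error bound: |error| ≤ (b-a)/2^n
|error| ≤ (2 - 0)/2^20 = 2/2^20
|error| ≤ 0.0000019073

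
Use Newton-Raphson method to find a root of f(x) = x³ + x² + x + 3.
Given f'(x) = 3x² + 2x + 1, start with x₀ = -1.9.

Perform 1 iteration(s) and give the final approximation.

f(x) = x³ + x² + x + 3
f'(x) = 3x² + 2x + 1
x₀ = -1.9

Newton-Raphson formula: x_{n+1} = x_n - f(x_n)/f'(x_n)

Iteration 1:
  f(-1.900000) = -2.149000
  f'(-1.900000) = 8.030000
  x_1 = -1.900000 - (-2.149000)/8.030000 = -1.632379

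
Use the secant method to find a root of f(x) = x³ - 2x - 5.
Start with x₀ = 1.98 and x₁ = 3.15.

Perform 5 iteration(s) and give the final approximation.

f(x) = x³ - 2x - 5
x₀ = 1.98, x₁ = 3.15

Secant formula: x_{n+1} = x_n - f(x_n)(x_n - x_{n-1})/(f(x_n) - f(x_{n-1}))

Iteration 1:
  f(1.980000) = -1.197608
  f(3.150000) = 19.955875
  x_2 = 3.150000 - 19.955875×(3.150000 - 1.980000)/(19.955875 - (-1.197608))
       = 2.046240
Iteration 2:
  f(3.150000) = 19.955875
  f(2.046240) = -0.524675
  x_3 = 2.046240 - (-0.524675)×(2.046240 - 3.150000)/(-0.524675 - 19.955875)
       = 2.074516
Iteration 3:
  f(2.046240) = -0.524675
  f(2.074516) = -0.221109
  x_4 = 2.074516 - (-0.221109)×(2.074516 - 2.046240)/(-0.221109 - (-0.524675))
       = 2.095112
Iteration 4:
  f(2.074516) = -0.221109
  f(2.095112) = 0.006257
  x_5 = 2.095112 - 0.006257×(2.095112 - 2.074516)/(0.006257 - (-0.221109))
       = 2.094545
Iteration 5:
  f(2.095112) = 0.006257
  f(2.094545) = -0.000071
  x_6 = 2.094545 - (-0.000071)×(2.094545 - 2.095112)/(-0.000071 - 0.006257)
       = 2.094551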